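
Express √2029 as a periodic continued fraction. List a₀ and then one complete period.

a₀ = ⌊√2029⌋ = 45.
With m₀=0, d₀=1 and mₖ₊₁ = dₖaₖ − mₖ, dₖ₊₁ = (n − mₖ₊₁²)/dₖ, aₖ₊₁ = ⌊(a₀+mₖ₊₁)/dₖ₊₁⌋:
  k=1: m=45, d=4, a=22
  k=2: m=43, d=45, a=1
  k=3: m=2, d=45, a=1
  k=4: m=43, d=4, a=22
  k=5: m=45, d=1, a=90
d=1 and a=2a₀=90 at k=5, so the next step gives (m, d) = (45, 4) again — its k=1 value — and the period has length 5.

[45; 22, 1, 1, 22, 90]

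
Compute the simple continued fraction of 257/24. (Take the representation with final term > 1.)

257 = 10·24 + 17
24 = 1·17 + 7
17 = 2·7 + 3
7 = 2·3 + 1
3 = 3·1 + 0  (stop)
So 257/24 = [10; 1, 2, 2, 3].

[10; 1, 2, 2, 3]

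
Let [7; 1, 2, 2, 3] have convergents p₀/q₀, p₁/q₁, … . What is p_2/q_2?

23/3

Using pₖ = aₖpₖ₋₁ + pₖ₋₂, qₖ = aₖqₖ₋₁ + qₖ₋₂ (with p₋₁=1, p₋₂=0, q₋₁=0, q₋₂=1):
  k=0: a=7, p=7, q=1
  k=1: a=1, p=8, q=1
  k=2: a=2, p=23, q=3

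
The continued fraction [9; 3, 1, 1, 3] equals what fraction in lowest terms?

232/25

Fold from the inside: start with 3/1.
  1 + 1/3 = 4/3
  1 + 3/4 = 7/4
  3 + 4/7 = 25/7
  9 + 7/25 = 232/25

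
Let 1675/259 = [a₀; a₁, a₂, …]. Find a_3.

8

1675 = 6·259 + 121   →  a_0 = 6
259 = 2·121 + 17   →  a_1 = 2
121 = 7·17 + 2   →  a_2 = 7
17 = 8·2 + 1   →  a_3 = 8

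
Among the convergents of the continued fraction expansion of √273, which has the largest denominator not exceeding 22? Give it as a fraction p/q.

347/21

√273 = [16; 1, 1, 10, 1, 1, 32, …] (period length 6).
Convergents:
  p_0/q_0 = 16/1
  p_1/q_1 = 17/1
  p_2/q_2 = 33/2
  p_3/q_3 = 347/21
  p_4/q_4 = 380/23
q_3 = 21 ≤ 22 < 23 = q_4, so the answer is 347/21.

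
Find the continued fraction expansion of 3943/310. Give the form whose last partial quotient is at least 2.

[12; 1, 2, 1, 1, 3, 2, 5]

3943 = 12·310 + 223
310 = 1·223 + 87
223 = 2·87 + 49
87 = 1·49 + 38
49 = 1·38 + 11
38 = 3·11 + 5
11 = 2·5 + 1
5 = 5·1 + 0  (stop)
So 3943/310 = [12; 1, 2, 1, 1, 3, 2, 5].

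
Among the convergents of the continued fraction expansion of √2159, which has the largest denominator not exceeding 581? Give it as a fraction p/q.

13289/286

√2159 = [46; 2, 6, 1, 1, 1, 6, 2, 92, …] (period length 8).
Convergents:
  p_0/q_0 = 46/1
  p_1/q_1 = 93/2
  p_2/q_2 = 604/13
  p_3/q_3 = 697/15
  p_4/q_4 = 1301/28
  p_5/q_5 = 1998/43
  p_6/q_6 = 13289/286
  p_7/q_7 = 28576/615
q_6 = 286 ≤ 581 < 615 = q_7, so the answer is 13289/286.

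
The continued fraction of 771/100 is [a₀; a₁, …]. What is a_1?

1

771 = 7·100 + 71   →  a_0 = 7
100 = 1·71 + 29   →  a_1 = 1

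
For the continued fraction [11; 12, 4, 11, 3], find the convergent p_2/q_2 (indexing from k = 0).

Using pₖ = aₖpₖ₋₁ + pₖ₋₂, qₖ = aₖqₖ₋₁ + qₖ₋₂ (with p₋₁=1, p₋₂=0, q₋₁=0, q₋₂=1):
  k=0: a=11, p=11, q=1
  k=1: a=12, p=133, q=12
  k=2: a=4, p=543, q=49

543/49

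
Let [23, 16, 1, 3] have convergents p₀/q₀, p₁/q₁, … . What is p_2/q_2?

392/17

Using pₖ = aₖpₖ₋₁ + pₖ₋₂, qₖ = aₖqₖ₋₁ + qₖ₋₂ (with p₋₁=1, p₋₂=0, q₋₁=0, q₋₂=1):
  k=0: a=23, p=23, q=1
  k=1: a=16, p=369, q=16
  k=2: a=1, p=392, q=17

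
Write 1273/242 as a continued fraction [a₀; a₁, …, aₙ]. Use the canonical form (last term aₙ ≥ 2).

1273 = 5*242 + 63
242 = 3*63 + 53
63 = 1*53 + 10
53 = 5*10 + 3
10 = 3*3 + 1
3 = 3*1 + 0  (stop)
So 1273/242 = [5; 3, 1, 5, 3, 3].

[5; 3, 1, 5, 3, 3]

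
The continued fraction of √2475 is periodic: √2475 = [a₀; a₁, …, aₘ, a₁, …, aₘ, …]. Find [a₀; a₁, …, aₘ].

a₀ = ⌊√2475⌋ = 49.

[49; 1, 2, 1, 98]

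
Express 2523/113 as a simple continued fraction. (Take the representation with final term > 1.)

[22; 3, 18, 2]

2523 = 22*113 + 37
113 = 3*37 + 2
37 = 18*2 + 1
2 = 2*1 + 0  (stop)
So 2523/113 = [22; 3, 18, 2].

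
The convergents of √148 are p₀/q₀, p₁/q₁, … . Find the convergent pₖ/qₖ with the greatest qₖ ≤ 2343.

10657/876

√148 = [12; 6, 24, …] (period length 2).
Convergents:
  p_0/q_0 = 12/1
  p_1/q_1 = 73/6
  p_2/q_2 = 1764/145
  p_3/q_3 = 10657/876
  p_4/q_4 = 257532/21169
q_3 = 876 ≤ 2343 < 21169 = q_4, so the answer is 10657/876.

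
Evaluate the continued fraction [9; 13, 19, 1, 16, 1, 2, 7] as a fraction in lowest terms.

Fold from the inside: start with 7/1.
  2 + 1/7 = 15/7
  1 + 7/15 = 22/15
  16 + 15/22 = 367/22
  1 + 22/367 = 389/367
  19 + 367/389 = 7758/389
  13 + 389/7758 = 101243/7758
  9 + 7758/101243 = 918945/101243

918945/101243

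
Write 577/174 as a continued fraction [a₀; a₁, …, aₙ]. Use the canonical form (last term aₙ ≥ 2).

[3; 3, 6, 9]

577 = 3·174 + 55
174 = 3·55 + 9
55 = 6·9 + 1
9 = 9·1 + 0  (stop)
So 577/174 = [3; 3, 6, 9].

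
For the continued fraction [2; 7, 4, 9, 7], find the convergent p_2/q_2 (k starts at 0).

Using pₖ = aₖpₖ₋₁ + pₖ₋₂, qₖ = aₖqₖ₋₁ + qₖ₋₂ (with p₋₁=1, p₋₂=0, q₋₁=0, q₋₂=1):
  k=0: a=2, p=2, q=1
  k=1: a=7, p=15, q=7
  k=2: a=4, p=62, q=29

62/29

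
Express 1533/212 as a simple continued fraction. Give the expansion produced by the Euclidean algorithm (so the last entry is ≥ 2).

1533 = 7×212 + 49
212 = 4×49 + 16
49 = 3×16 + 1
16 = 16×1 + 0  (stop)
So 1533/212 = [7; 4, 3, 16].

[7; 4, 3, 16]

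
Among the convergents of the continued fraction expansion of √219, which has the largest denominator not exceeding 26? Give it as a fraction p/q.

74/5

√219 = [14; 1, 3, 1, 28, …] (period length 4).
Convergents:
  p_0/q_0 = 14/1
  p_1/q_1 = 15/1
  p_2/q_2 = 59/4
  p_3/q_3 = 74/5
  p_4/q_4 = 2131/144
q_3 = 5 ≤ 26 < 144 = q_4, so the answer is 74/5.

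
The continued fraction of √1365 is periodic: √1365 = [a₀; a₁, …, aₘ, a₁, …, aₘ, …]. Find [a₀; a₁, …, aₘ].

[36; 1, 17, 2, 17, 1, 72]

a₀ = ⌊√1365⌋ = 36.
With m₀=0, d₀=1 and mₖ₊₁ = dₖaₖ − mₖ, dₖ₊₁ = (n − mₖ₊₁²)/dₖ, aₖ₊₁ = ⌊(a₀+mₖ₊₁)/dₖ₊₁⌋:
  k=1: m=36, d=69, a=1
  k=2: m=33, d=4, a=17
  k=3: m=35, d=35, a=2
  k=4: m=35, d=4, a=17
  k=5: m=33, d=69, a=1
  k=6: m=36, d=1, a=72
d=1 and a=2a₀=72 at k=6, so the next step gives (m, d) = (36, 69) again — its k=1 value — and the period has length 6.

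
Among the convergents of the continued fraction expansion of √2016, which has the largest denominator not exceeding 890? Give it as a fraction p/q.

39916/889

√2016 = [44; 1, 8, 1, 88, …] (period length 4).
Convergents:
  p_0/q_0 = 44/1
  p_1/q_1 = 45/1
  p_2/q_2 = 404/9
  p_3/q_3 = 449/10
  p_4/q_4 = 39916/889
  p_5/q_5 = 40365/899
q_4 = 889 ≤ 890 < 899 = q_5, so the answer is 39916/889.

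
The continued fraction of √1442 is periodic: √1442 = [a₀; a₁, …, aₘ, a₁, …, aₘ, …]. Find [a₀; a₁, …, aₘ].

a₀ = ⌊√1442⌋ = 37.

[37; 1, 36, 1, 74]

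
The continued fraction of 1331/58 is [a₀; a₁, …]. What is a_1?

1

1331 = 22·58 + 55   →  a_0 = 22
58 = 1·55 + 3   →  a_1 = 1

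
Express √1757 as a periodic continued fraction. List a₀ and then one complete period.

[41; 1, 10, 1, 82]

a₀ = ⌊√1757⌋ = 41.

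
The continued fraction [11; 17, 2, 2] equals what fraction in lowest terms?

Using pₖ = aₖpₖ₋₁ + pₖ₋₂ and qₖ = aₖqₖ₋₁ + qₖ₋₂:
  k=0: a=11, p=11, q=1
  k=1: a=17, p=188, q=17
  k=2: a=2, p=387, q=35
  k=3: a=2, p=962, q=87

962/87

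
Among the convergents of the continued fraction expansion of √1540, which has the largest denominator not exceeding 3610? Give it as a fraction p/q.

√1540 = [39; 4, 8, 2, 8, 4, 78, …] (period length 6).
Convergents:
  p_0/q_0 = 39/1
  p_1/q_1 = 157/4
  p_2/q_2 = 1295/33
  p_3/q_3 = 2747/70
  p_4/q_4 = 23271/593
  p_5/q_5 = 95831/2442
  p_6/q_6 = 7498089/191069
q_5 = 2442 ≤ 3610 < 191069 = q_6, so the answer is 95831/2442.

95831/2442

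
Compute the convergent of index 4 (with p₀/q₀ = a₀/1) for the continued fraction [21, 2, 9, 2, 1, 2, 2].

1267/59

Using pₖ = aₖpₖ₋₁ + pₖ₋₂, qₖ = aₖqₖ₋₁ + qₖ₋₂ (with p₋₁=1, p₋₂=0, q₋₁=0, q₋₂=1):
  k=0: a=21, p=21, q=1
  k=1: a=2, p=43, q=2
  k=2: a=9, p=408, q=19
  k=3: a=2, p=859, q=40
  k=4: a=1, p=1267, q=59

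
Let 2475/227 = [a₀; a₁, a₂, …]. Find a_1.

1

2475 = 10·227 + 205   →  a_0 = 10
227 = 1·205 + 22   →  a_1 = 1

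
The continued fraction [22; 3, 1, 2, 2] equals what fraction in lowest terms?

579/26

Using pₖ = aₖpₖ₋₁ + pₖ₋₂ and qₖ = aₖqₖ₋₁ + qₖ₋₂:
  k=0: a=22, p=22, q=1
  k=1: a=3, p=67, q=3
  k=2: a=1, p=89, q=4
  k=3: a=2, p=245, q=11
  k=4: a=2, p=579, q=26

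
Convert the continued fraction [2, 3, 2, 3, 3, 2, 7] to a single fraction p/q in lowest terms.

Using pₖ = aₖpₖ₋₁ + pₖ₋₂ and qₖ = aₖqₖ₋₁ + qₖ₋₂:
  k=0: a=2, p=2, q=1
  k=1: a=3, p=7, q=3
  k=2: a=2, p=16, q=7
  k=3: a=3, p=55, q=24
  k=4: a=3, p=181, q=79
  k=5: a=2, p=417, q=182
  k=6: a=7, p=3100, q=1353

3100/1353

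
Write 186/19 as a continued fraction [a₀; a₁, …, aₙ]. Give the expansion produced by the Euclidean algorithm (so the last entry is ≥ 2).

[9; 1, 3, 1, 3]

186 = 9×19 + 15
19 = 1×15 + 4
15 = 3×4 + 3
4 = 1×3 + 1
3 = 3×1 + 0  (stop)
So 186/19 = [9; 1, 3, 1, 3].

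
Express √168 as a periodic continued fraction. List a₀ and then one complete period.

a₀ = ⌊√168⌋ = 12.
With m₀=0, d₀=1 and mₖ₊₁ = dₖaₖ − mₖ, dₖ₊₁ = (n − mₖ₊₁²)/dₖ, aₖ₊₁ = ⌊(a₀+mₖ₊₁)/dₖ₊₁⌋:
  k=1: m=12, d=24, a=1
  k=2: m=12, d=1, a=24
d=1 and a=2a₀=24 at k=2, so the next step gives (m, d) = (12, 24) again — its k=1 value — and the period has length 2.

[12; 1, 24]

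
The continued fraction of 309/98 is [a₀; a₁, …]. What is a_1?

309 = 3·98 + 15   →  a_0 = 3
98 = 6·15 + 8   →  a_1 = 6

6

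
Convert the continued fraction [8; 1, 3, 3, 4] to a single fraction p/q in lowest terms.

491/56

Fold from the inside: start with 4/1.
  3 + 1/4 = 13/4
  3 + 4/13 = 43/13
  1 + 13/43 = 56/43
  8 + 43/56 = 491/56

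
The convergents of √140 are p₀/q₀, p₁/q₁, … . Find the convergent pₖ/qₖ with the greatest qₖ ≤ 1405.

√140 = [11; 1, 4, 1, 22, …] (period length 4).
Convergents:
  p_0/q_0 = 11/1
  p_1/q_1 = 12/1
  p_2/q_2 = 59/5
  p_3/q_3 = 71/6
  p_4/q_4 = 1621/137
  p_5/q_5 = 1692/143
  p_6/q_6 = 8389/709
  p_7/q_7 = 10081/852
  p_8/q_8 = 230171/19453
q_7 = 852 ≤ 1405 < 19453 = q_8, so the answer is 10081/852.

10081/852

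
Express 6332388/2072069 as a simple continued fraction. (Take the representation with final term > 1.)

6332388 = 3·2072069 + 116181
2072069 = 17·116181 + 96992
116181 = 1·96992 + 19189
96992 = 5·19189 + 1047
19189 = 18·1047 + 343
1047 = 3·343 + 18
343 = 19·18 + 1
18 = 18·1 + 0  (stop)
So 6332388/2072069 = [3; 17, 1, 5, 18, 3, 19, 18].

[3; 17, 1, 5, 18, 3, 19, 18]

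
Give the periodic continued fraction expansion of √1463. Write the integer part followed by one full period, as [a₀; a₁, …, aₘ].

a₀ = ⌊√1463⌋ = 38.
With m₀=0, d₀=1 and mₖ₊₁ = dₖaₖ − mₖ, dₖ₊₁ = (n − mₖ₊₁²)/dₖ, aₖ₊₁ = ⌊(a₀+mₖ₊₁)/dₖ₊₁⌋:
  k=1: m=38, d=19, a=4
  k=2: m=38, d=1, a=76
d=1 and a=2a₀=76 at k=2, so the next step gives (m, d) = (38, 19) again — its k=1 value — and the period has length 2.

[38; 4, 76]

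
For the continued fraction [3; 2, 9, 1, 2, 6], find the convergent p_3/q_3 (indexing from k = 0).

73/21

Using pₖ = aₖpₖ₋₁ + pₖ₋₂, qₖ = aₖqₖ₋₁ + qₖ₋₂ (with p₋₁=1, p₋₂=0, q₋₁=0, q₋₂=1):
  k=0: a=3, p=3, q=1
  k=1: a=2, p=7, q=2
  k=2: a=9, p=66, q=19
  k=3: a=1, p=73, q=21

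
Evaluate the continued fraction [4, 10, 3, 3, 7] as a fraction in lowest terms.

Using pₖ = aₖpₖ₋₁ + pₖ₋₂ and qₖ = aₖqₖ₋₁ + qₖ₋₂:
  k=0: a=4, p=4, q=1
  k=1: a=10, p=41, q=10
  k=2: a=3, p=127, q=31
  k=3: a=3, p=422, q=103
  k=4: a=7, p=3081, q=752

3081/752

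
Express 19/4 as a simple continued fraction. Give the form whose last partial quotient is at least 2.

[4; 1, 3]

19 = 4*4 + 3
4 = 1*3 + 1
3 = 3*1 + 0  (stop)
So 19/4 = [4; 1, 3].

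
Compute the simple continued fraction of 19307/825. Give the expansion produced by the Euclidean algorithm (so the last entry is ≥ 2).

19307 = 23*825 + 332
825 = 2*332 + 161
332 = 2*161 + 10
161 = 16*10 + 1
10 = 10*1 + 0  (stop)
So 19307/825 = [23; 2, 2, 16, 10].

[23; 2, 2, 16, 10]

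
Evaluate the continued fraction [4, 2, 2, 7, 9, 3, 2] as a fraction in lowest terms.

Fold from the inside: start with 2/1.
  3 + 1/2 = 7/2
  9 + 2/7 = 65/7
  7 + 7/65 = 462/65
  2 + 65/462 = 989/462
  2 + 462/989 = 2440/989
  4 + 989/2440 = 10749/2440

10749/2440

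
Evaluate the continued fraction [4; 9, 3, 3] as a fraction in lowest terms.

382/93

Fold from the inside: start with 3/1.
  3 + 1/3 = 10/3
  9 + 3/10 = 93/10
  4 + 10/93 = 382/93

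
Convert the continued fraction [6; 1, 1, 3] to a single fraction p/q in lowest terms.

Fold from the inside: start with 3/1.
  1 + 1/3 = 4/3
  1 + 3/4 = 7/4
  6 + 4/7 = 46/7

46/7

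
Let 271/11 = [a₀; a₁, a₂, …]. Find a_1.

1

271 = 24·11 + 7   →  a_0 = 24
11 = 1·7 + 4   →  a_1 = 1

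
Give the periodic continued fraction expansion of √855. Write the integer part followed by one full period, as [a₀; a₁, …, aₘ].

[29; 4, 6, 4, 58]

a₀ = ⌊√855⌋ = 29.
With m₀=0, d₀=1 and mₖ₊₁ = dₖaₖ − mₖ, dₖ₊₁ = (n − mₖ₊₁²)/dₖ, aₖ₊₁ = ⌊(a₀+mₖ₊₁)/dₖ₊₁⌋:
  k=1: m=29, d=14, a=4
  k=2: m=27, d=9, a=6
  k=3: m=27, d=14, a=4
  k=4: m=29, d=1, a=58
d=1 and a=2a₀=58 at k=4, so the next step gives (m, d) = (29, 14) again — its k=1 value — and the period has length 4.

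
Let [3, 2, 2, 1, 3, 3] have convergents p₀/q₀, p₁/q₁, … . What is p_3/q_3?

24/7

Using pₖ = aₖpₖ₋₁ + pₖ₋₂, qₖ = aₖqₖ₋₁ + qₖ₋₂ (with p₋₁=1, p₋₂=0, q₋₁=0, q₋₂=1):
  k=0: a=3, p=3, q=1
  k=1: a=2, p=7, q=2
  k=2: a=2, p=17, q=5
  k=3: a=1, p=24, q=7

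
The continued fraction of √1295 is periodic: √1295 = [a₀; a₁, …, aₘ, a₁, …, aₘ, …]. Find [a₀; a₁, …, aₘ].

[35; 1, 70]

a₀ = ⌊√1295⌋ = 35.
With m₀=0, d₀=1 and mₖ₊₁ = dₖaₖ − mₖ, dₖ₊₁ = (n − mₖ₊₁²)/dₖ, aₖ₊₁ = ⌊(a₀+mₖ₊₁)/dₖ₊₁⌋:
  k=1: m=35, d=70, a=1
  k=2: m=35, d=1, a=70
d=1 and a=2a₀=70 at k=2, so the next step gives (m, d) = (35, 70) again — its k=1 value — and the period has length 2.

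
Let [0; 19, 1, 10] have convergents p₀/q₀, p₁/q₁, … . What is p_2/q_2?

1/20

Using pₖ = aₖpₖ₋₁ + pₖ₋₂, qₖ = aₖqₖ₋₁ + qₖ₋₂ (with p₋₁=1, p₋₂=0, q₋₁=0, q₋₂=1):
  k=0: a=0, p=0, q=1
  k=1: a=19, p=1, q=19
  k=2: a=1, p=1, q=20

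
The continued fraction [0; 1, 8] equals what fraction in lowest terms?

Using pₖ = aₖpₖ₋₁ + pₖ₋₂ and qₖ = aₖqₖ₋₁ + qₖ₋₂:
  k=0: a=0, p=0, q=1
  k=1: a=1, p=1, q=1
  k=2: a=8, p=8, q=9

8/9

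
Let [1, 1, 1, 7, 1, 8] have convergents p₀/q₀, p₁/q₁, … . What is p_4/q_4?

Using pₖ = aₖpₖ₋₁ + pₖ₋₂, qₖ = aₖqₖ₋₁ + qₖ₋₂ (with p₋₁=1, p₋₂=0, q₋₁=0, q₋₂=1):
  k=0: a=1, p=1, q=1
  k=1: a=1, p=2, q=1
  k=2: a=1, p=3, q=2
  k=3: a=7, p=23, q=15
  k=4: a=1, p=26, q=17

26/17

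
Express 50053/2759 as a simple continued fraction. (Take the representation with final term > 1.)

50053 = 18*2759 + 391
2759 = 7*391 + 22
391 = 17*22 + 17
22 = 1*17 + 5
17 = 3*5 + 2
5 = 2*2 + 1
2 = 2*1 + 0  (stop)
So 50053/2759 = [18; 7, 17, 1, 3, 2, 2].

[18; 7, 17, 1, 3, 2, 2]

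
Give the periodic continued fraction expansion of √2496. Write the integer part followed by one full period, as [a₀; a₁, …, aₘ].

[49; 1, 23, 1, 98]

a₀ = ⌊√2496⌋ = 49.
With m₀=0, d₀=1 and mₖ₊₁ = dₖaₖ − mₖ, dₖ₊₁ = (n − mₖ₊₁²)/dₖ, aₖ₊₁ = ⌊(a₀+mₖ₊₁)/dₖ₊₁⌋:
  k=1: m=49, d=95, a=1
  k=2: m=46, d=4, a=23
  k=3: m=46, d=95, a=1
  k=4: m=49, d=1, a=98
d=1 and a=2a₀=98 at k=4, so the next step gives (m, d) = (49, 95) again — its k=1 value — and the period has length 4.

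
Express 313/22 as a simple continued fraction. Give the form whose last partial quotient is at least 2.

313 = 14*22 + 5
22 = 4*5 + 2
5 = 2*2 + 1
2 = 2*1 + 0  (stop)
So 313/22 = [14; 4, 2, 2].

[14; 4, 2, 2]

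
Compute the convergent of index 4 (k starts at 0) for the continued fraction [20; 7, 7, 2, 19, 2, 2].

41952/2083

Using pₖ = aₖpₖ₋₁ + pₖ₋₂, qₖ = aₖqₖ₋₁ + qₖ₋₂ (with p₋₁=1, p₋₂=0, q₋₁=0, q₋₂=1):
  k=0: a=20, p=20, q=1
  k=1: a=7, p=141, q=7
  k=2: a=7, p=1007, q=50
  k=3: a=2, p=2155, q=107
  k=4: a=19, p=41952, q=2083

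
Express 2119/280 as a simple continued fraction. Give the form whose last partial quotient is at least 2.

2119 = 7*280 + 159
280 = 1*159 + 121
159 = 1*121 + 38
121 = 3*38 + 7
38 = 5*7 + 3
7 = 2*3 + 1
3 = 3*1 + 0  (stop)
So 2119/280 = [7; 1, 1, 3, 5, 2, 3].

[7; 1, 1, 3, 5, 2, 3]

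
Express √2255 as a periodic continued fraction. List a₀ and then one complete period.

a₀ = ⌊√2255⌋ = 47.
With m₀=0, d₀=1 and mₖ₊₁ = dₖaₖ − mₖ, dₖ₊₁ = (n − mₖ₊₁²)/dₖ, aₖ₊₁ = ⌊(a₀+mₖ₊₁)/dₖ₊₁⌋:
  k=1: m=47, d=46, a=2
  k=2: m=45, d=5, a=18
  k=3: m=45, d=46, a=2
  k=4: m=47, d=1, a=94
d=1 and a=2a₀=94 at k=4, so the next step gives (m, d) = (47, 46) again — its k=1 value — and the period has length 4.

[47; 2, 18, 2, 94]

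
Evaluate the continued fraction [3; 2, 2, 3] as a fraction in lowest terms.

Using pₖ = aₖpₖ₋₁ + pₖ₋₂ and qₖ = aₖqₖ₋₁ + qₖ₋₂:
  k=0: a=3, p=3, q=1
  k=1: a=2, p=7, q=2
  k=2: a=2, p=17, q=5
  k=3: a=3, p=58, q=17

58/17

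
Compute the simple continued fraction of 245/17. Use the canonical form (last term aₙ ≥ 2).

[14; 2, 2, 3]

245 = 14*17 + 7
17 = 2*7 + 3
7 = 2*3 + 1
3 = 3*1 + 0  (stop)
So 245/17 = [14; 2, 2, 3].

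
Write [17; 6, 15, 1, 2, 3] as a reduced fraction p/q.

16341/952

Using pₖ = aₖpₖ₋₁ + pₖ₋₂ and qₖ = aₖqₖ₋₁ + qₖ₋₂:
  k=0: a=17, p=17, q=1
  k=1: a=6, p=103, q=6
  k=2: a=15, p=1562, q=91
  k=3: a=1, p=1665, q=97
  k=4: a=2, p=4892, q=285
  k=5: a=3, p=16341, q=952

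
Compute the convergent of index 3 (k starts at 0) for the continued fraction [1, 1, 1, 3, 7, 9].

Using pₖ = aₖpₖ₋₁ + pₖ₋₂, qₖ = aₖqₖ₋₁ + qₖ₋₂ (with p₋₁=1, p₋₂=0, q₋₁=0, q₋₂=1):
  k=0: a=1, p=1, q=1
  k=1: a=1, p=2, q=1
  k=2: a=1, p=3, q=2
  k=3: a=3, p=11, q=7

11/7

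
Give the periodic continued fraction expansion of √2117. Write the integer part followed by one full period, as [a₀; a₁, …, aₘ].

a₀ = ⌊√2117⌋ = 46.
With m₀=0, d₀=1 and mₖ₊₁ = dₖaₖ − mₖ, dₖ₊₁ = (n − mₖ₊₁²)/dₖ, aₖ₊₁ = ⌊(a₀+mₖ₊₁)/dₖ₊₁⌋:
  k=1: m=46, d=1, a=92
d=1 and a=2a₀=92 at k=1, so the next step gives (m, d) = (46, 1) again — its k=1 value — and the period has length 1.

[46; 92]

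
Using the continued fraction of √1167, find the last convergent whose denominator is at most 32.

√1167 = [34; 6, 5, 11, 5, 6, 68, …] (period length 6).
Convergents:
  p_0/q_0 = 34/1
  p_1/q_1 = 205/6
  p_2/q_2 = 1059/31
  p_3/q_3 = 11854/347
q_2 = 31 ≤ 32 < 347 = q_3, so the answer is 1059/31.

1059/31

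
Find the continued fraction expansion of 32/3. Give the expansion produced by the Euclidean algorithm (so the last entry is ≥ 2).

32 = 10·3 + 2
3 = 1·2 + 1
2 = 2·1 + 0  (stop)
So 32/3 = [10; 1, 2].

[10; 1, 2]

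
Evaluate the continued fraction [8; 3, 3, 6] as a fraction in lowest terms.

523/63

Using pₖ = aₖpₖ₋₁ + pₖ₋₂ and qₖ = aₖqₖ₋₁ + qₖ₋₂:
  k=0: a=8, p=8, q=1
  k=1: a=3, p=25, q=3
  k=2: a=3, p=83, q=10
  k=3: a=6, p=523, q=63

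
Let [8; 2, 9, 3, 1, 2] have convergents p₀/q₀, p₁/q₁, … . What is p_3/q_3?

500/59

Using pₖ = aₖpₖ₋₁ + pₖ₋₂, qₖ = aₖqₖ₋₁ + qₖ₋₂ (with p₋₁=1, p₋₂=0, q₋₁=0, q₋₂=1):
  k=0: a=8, p=8, q=1
  k=1: a=2, p=17, q=2
  k=2: a=9, p=161, q=19
  k=3: a=3, p=500, q=59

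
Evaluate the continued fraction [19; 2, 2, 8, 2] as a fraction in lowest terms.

1727/89

Fold from the inside: start with 2/1.
  8 + 1/2 = 17/2
  2 + 2/17 = 36/17
  2 + 17/36 = 89/36
  19 + 36/89 = 1727/89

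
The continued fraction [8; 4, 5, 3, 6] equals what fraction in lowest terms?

Using pₖ = aₖpₖ₋₁ + pₖ₋₂ and qₖ = aₖqₖ₋₁ + qₖ₋₂:
  k=0: a=8, p=8, q=1
  k=1: a=4, p=33, q=4
  k=2: a=5, p=173, q=21
  k=3: a=3, p=552, q=67
  k=4: a=6, p=3485, q=423

3485/423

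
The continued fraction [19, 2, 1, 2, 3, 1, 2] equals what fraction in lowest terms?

1879/97

Using pₖ = aₖpₖ₋₁ + pₖ₋₂ and qₖ = aₖqₖ₋₁ + qₖ₋₂:
  k=0: a=19, p=19, q=1
  k=1: a=2, p=39, q=2
  k=2: a=1, p=58, q=3
  k=3: a=2, p=155, q=8
  k=4: a=3, p=523, q=27
  k=5: a=1, p=678, q=35
  k=6: a=2, p=1879, q=97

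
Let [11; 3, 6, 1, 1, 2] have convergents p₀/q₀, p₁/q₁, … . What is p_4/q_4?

Using pₖ = aₖpₖ₋₁ + pₖ₋₂, qₖ = aₖqₖ₋₁ + qₖ₋₂ (with p₋₁=1, p₋₂=0, q₋₁=0, q₋₂=1):
  k=0: a=11, p=11, q=1
  k=1: a=3, p=34, q=3
  k=2: a=6, p=215, q=19
  k=3: a=1, p=249, q=22
  k=4: a=1, p=464, q=41

464/41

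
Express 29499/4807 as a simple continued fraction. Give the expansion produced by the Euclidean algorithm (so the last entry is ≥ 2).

29499 = 6·4807 + 657
4807 = 7·657 + 208
657 = 3·208 + 33
208 = 6·33 + 10
33 = 3·10 + 3
10 = 3·3 + 1
3 = 3·1 + 0  (stop)
So 29499/4807 = [6; 7, 3, 6, 3, 3, 3].

[6; 7, 3, 6, 3, 3, 3]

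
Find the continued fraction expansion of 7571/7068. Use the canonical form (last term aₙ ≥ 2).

[1; 14, 19, 2, 1, 8]

7571 = 1*7068 + 503
7068 = 14*503 + 26
503 = 19*26 + 9
26 = 2*9 + 8
9 = 1*8 + 1
8 = 8*1 + 0  (stop)
So 7571/7068 = [1; 14, 19, 2, 1, 8].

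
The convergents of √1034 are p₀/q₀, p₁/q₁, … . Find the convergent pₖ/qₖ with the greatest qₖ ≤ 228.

√1034 = [32; 6, 2, 2, 2, 6, 64, …] (period length 6).
Convergents:
  p_0/q_0 = 32/1
  p_1/q_1 = 193/6
  p_2/q_2 = 418/13
  p_3/q_3 = 1029/32
  p_4/q_4 = 2476/77
  p_5/q_5 = 15885/494
q_4 = 77 ≤ 228 < 494 = q_5, so the answer is 2476/77.

2476/77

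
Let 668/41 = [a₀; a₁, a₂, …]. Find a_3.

668 = 16·41 + 12   →  a_0 = 16
41 = 3·12 + 5   →  a_1 = 3
12 = 2·5 + 2   →  a_2 = 2
5 = 2·2 + 1   →  a_3 = 2

2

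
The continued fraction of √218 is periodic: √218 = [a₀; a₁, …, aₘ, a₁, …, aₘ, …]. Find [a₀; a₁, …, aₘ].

[14; 1, 3, 3, 1, 28]

a₀ = ⌊√218⌋ = 14.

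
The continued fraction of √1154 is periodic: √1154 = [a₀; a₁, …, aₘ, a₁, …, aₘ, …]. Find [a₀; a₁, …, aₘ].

a₀ = ⌊√1154⌋ = 33.

[33; 1, 32, 1, 66]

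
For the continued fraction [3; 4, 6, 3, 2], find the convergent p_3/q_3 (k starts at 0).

256/79

Using pₖ = aₖpₖ₋₁ + pₖ₋₂, qₖ = aₖqₖ₋₁ + qₖ₋₂ (with p₋₁=1, p₋₂=0, q₋₁=0, q₋₂=1):
  k=0: a=3, p=3, q=1
  k=1: a=4, p=13, q=4
  k=2: a=6, p=81, q=25
  k=3: a=3, p=256, q=79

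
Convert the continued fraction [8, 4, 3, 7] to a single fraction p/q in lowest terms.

Fold from the inside: start with 7/1.
  3 + 1/7 = 22/7
  4 + 7/22 = 95/22
  8 + 22/95 = 782/95

782/95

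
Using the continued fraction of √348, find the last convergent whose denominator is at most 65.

1026/55

√348 = [18; 1, 1, 1, 8, 1, 1, 1, 36, …] (period length 8).
Convergents:
  p_0/q_0 = 18/1
  p_1/q_1 = 19/1
  p_2/q_2 = 37/2
  p_3/q_3 = 56/3
  p_4/q_4 = 485/26
  p_5/q_5 = 541/29
  p_6/q_6 = 1026/55
  p_7/q_7 = 1567/84
q_6 = 55 ≤ 65 < 84 = q_7, so the answer is 1026/55.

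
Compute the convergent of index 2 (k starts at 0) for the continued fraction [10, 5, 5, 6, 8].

Using pₖ = aₖpₖ₋₁ + pₖ₋₂, qₖ = aₖqₖ₋₁ + qₖ₋₂ (with p₋₁=1, p₋₂=0, q₋₁=0, q₋₂=1):
  k=0: a=10, p=10, q=1
  k=1: a=5, p=51, q=5
  k=2: a=5, p=265, q=26

265/26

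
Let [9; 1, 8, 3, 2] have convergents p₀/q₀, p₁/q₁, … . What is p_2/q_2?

Using pₖ = aₖpₖ₋₁ + pₖ₋₂, qₖ = aₖqₖ₋₁ + qₖ₋₂ (with p₋₁=1, p₋₂=0, q₋₁=0, q₋₂=1):
  k=0: a=9, p=9, q=1
  k=1: a=1, p=10, q=1
  k=2: a=8, p=89, q=9

89/9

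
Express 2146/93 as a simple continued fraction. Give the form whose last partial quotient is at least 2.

[23; 13, 3, 2]

2146 = 23×93 + 7
93 = 13×7 + 2
7 = 3×2 + 1
2 = 2×1 + 0  (stop)
So 2146/93 = [23; 13, 3, 2].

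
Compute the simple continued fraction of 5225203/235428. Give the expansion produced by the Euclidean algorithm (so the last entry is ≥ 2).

5225203 = 22·235428 + 45787
235428 = 5·45787 + 6493
45787 = 7·6493 + 336
6493 = 19·336 + 109
336 = 3·109 + 9
109 = 12·9 + 1
9 = 9·1 + 0  (stop)
So 5225203/235428 = [22; 5, 7, 19, 3, 12, 9].

[22; 5, 7, 19, 3, 12, 9]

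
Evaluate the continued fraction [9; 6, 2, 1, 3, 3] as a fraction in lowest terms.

Fold from the inside: start with 3/1.
  3 + 1/3 = 10/3
  1 + 3/10 = 13/10
  2 + 10/13 = 36/13
  6 + 13/36 = 229/36
  9 + 36/229 = 2097/229

2097/229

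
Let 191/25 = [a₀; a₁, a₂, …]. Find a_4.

191 = 7·25 + 16   →  a_0 = 7
25 = 1·16 + 9   →  a_1 = 1
16 = 1·9 + 7   →  a_2 = 1
9 = 1·7 + 2   →  a_3 = 1
7 = 3·2 + 1   →  a_4 = 3

3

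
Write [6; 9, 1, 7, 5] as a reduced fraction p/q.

Fold from the inside: start with 5/1.
  7 + 1/5 = 36/5
  1 + 5/36 = 41/36
  9 + 36/41 = 405/41
  6 + 41/405 = 2471/405

2471/405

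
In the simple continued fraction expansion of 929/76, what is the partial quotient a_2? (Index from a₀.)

2

929 = 12·76 + 17   →  a_0 = 12
76 = 4·17 + 8   →  a_1 = 4
17 = 2·8 + 1   →  a_2 = 2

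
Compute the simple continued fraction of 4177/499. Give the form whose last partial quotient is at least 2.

[8; 2, 1, 2, 3, 3, 2, 2]

4177 = 8·499 + 185
499 = 2·185 + 129
185 = 1·129 + 56
129 = 2·56 + 17
56 = 3·17 + 5
17 = 3·5 + 2
5 = 2·2 + 1
2 = 2·1 + 0  (stop)
So 4177/499 = [8; 2, 1, 2, 3, 3, 2, 2].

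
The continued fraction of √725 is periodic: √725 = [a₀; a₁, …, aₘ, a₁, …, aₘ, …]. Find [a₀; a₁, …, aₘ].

a₀ = ⌊√725⌋ = 26.
With m₀=0, d₀=1 and mₖ₊₁ = dₖaₖ − mₖ, dₖ₊₁ = (n − mₖ₊₁²)/dₖ, aₖ₊₁ = ⌊(a₀+mₖ₊₁)/dₖ₊₁⌋:
  k=1: m=26, d=49, a=1
  k=2: m=23, d=4, a=12
  k=3: m=25, d=25, a=2
  k=4: m=25, d=4, a=12
  k=5: m=23, d=49, a=1
  k=6: m=26, d=1, a=52
d=1 and a=2a₀=52 at k=6, so the next step gives (m, d) = (26, 49) again — its k=1 value — and the period has length 6.

[26; 1, 12, 2, 12, 1, 52]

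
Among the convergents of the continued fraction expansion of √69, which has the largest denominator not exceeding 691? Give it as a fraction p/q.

√69 = [8; 3, 3, 1, 4, 1, 3, 3, 16, …] (period length 8).
Convergents:
  p_0/q_0 = 8/1
  p_1/q_1 = 25/3
  p_2/q_2 = 83/10
  p_3/q_3 = 108/13
  p_4/q_4 = 515/62
  p_5/q_5 = 623/75
  p_6/q_6 = 2384/287
  p_7/q_7 = 7775/936
q_6 = 287 ≤ 691 < 936 = q_7, so the answer is 2384/287.

2384/287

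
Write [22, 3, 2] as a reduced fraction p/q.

156/7

Using pₖ = aₖpₖ₋₁ + pₖ₋₂ and qₖ = aₖqₖ₋₁ + qₖ₋₂:
  k=0: a=22, p=22, q=1
  k=1: a=3, p=67, q=3
  k=2: a=2, p=156, q=7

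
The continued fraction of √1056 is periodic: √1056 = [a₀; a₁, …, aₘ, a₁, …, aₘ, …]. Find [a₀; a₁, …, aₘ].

[32; 2, 64]

a₀ = ⌊√1056⌋ = 32.
With m₀=0, d₀=1 and mₖ₊₁ = dₖaₖ − mₖ, dₖ₊₁ = (n − mₖ₊₁²)/dₖ, aₖ₊₁ = ⌊(a₀+mₖ₊₁)/dₖ₊₁⌋:
  k=1: m=32, d=32, a=2
  k=2: m=32, d=1, a=64
d=1 and a=2a₀=64 at k=2, so the next step gives (m, d) = (32, 32) again — its k=1 value — and the period has length 2.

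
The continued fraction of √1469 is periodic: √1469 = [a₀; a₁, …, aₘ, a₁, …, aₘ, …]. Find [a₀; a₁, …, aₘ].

a₀ = ⌊√1469⌋ = 38.
With m₀=0, d₀=1 and mₖ₊₁ = dₖaₖ − mₖ, dₖ₊₁ = (n − mₖ₊₁²)/dₖ, aₖ₊₁ = ⌊(a₀+mₖ₊₁)/dₖ₊₁⌋:
  k=1: m=38, d=25, a=3
  k=2: m=37, d=4, a=18
  k=3: m=35, d=61, a=1
  k=4: m=26, d=13, a=4
  k=5: m=26, d=61, a=1
  k=6: m=35, d=4, a=18
  k=7: m=37, d=25, a=3
  k=8: m=38, d=1, a=76
d=1 and a=2a₀=76 at k=8, so the next step gives (m, d) = (38, 25) again — its k=1 value — and the period has length 8.

[38; 3, 18, 1, 4, 1, 18, 3, 76]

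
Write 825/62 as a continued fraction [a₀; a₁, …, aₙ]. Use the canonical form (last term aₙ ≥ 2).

[13; 3, 3, 1, 4]

825 = 13*62 + 19
62 = 3*19 + 5
19 = 3*5 + 4
5 = 1*4 + 1
4 = 4*1 + 0  (stop)
So 825/62 = [13; 3, 3, 1, 4].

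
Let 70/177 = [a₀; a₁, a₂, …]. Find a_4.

70 = 0·177 + 70   →  a_0 = 0
177 = 2·70 + 37   →  a_1 = 2
70 = 1·37 + 33   →  a_2 = 1
37 = 1·33 + 4   →  a_3 = 1
33 = 8·4 + 1   →  a_4 = 8

8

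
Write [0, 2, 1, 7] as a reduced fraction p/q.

Fold from the inside: start with 7/1.
  1 + 1/7 = 8/7
  2 + 7/8 = 23/8
  0 + 8/23 = 8/23

8/23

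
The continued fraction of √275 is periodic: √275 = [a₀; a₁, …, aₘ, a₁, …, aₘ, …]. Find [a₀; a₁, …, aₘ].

[16; 1, 1, 2, 1, 1, 32]

a₀ = ⌊√275⌋ = 16.
With m₀=0, d₀=1 and mₖ₊₁ = dₖaₖ − mₖ, dₖ₊₁ = (n − mₖ₊₁²)/dₖ, aₖ₊₁ = ⌊(a₀+mₖ₊₁)/dₖ₊₁⌋:
  k=1: m=16, d=19, a=1
  k=2: m=3, d=14, a=1
  k=3: m=11, d=11, a=2
  k=4: m=11, d=14, a=1
  k=5: m=3, d=19, a=1
  k=6: m=16, d=1, a=32
d=1 and a=2a₀=32 at k=6, so the next step gives (m, d) = (16, 19) again — its k=1 value — and the period has length 6.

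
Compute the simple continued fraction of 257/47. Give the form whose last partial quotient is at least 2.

257 = 5·47 + 22
47 = 2·22 + 3
22 = 7·3 + 1
3 = 3·1 + 0  (stop)
So 257/47 = [5; 2, 7, 3].

[5; 2, 7, 3]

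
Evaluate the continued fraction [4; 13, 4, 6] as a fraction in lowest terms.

1349/331

Fold from the inside: start with 6/1.
  4 + 1/6 = 25/6
  13 + 6/25 = 331/25
  4 + 25/331 = 1349/331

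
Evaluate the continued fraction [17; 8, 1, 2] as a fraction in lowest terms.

Fold from the inside: start with 2/1.
  1 + 1/2 = 3/2
  8 + 2/3 = 26/3
  17 + 3/26 = 445/26

445/26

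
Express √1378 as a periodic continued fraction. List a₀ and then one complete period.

a₀ = ⌊√1378⌋ = 37.
With m₀=0, d₀=1 and mₖ₊₁ = dₖaₖ − mₖ, dₖ₊₁ = (n − mₖ₊₁²)/dₖ, aₖ₊₁ = ⌊(a₀+mₖ₊₁)/dₖ₊₁⌋:
  k=1: m=37, d=9, a=8
  k=2: m=35, d=17, a=4
  k=3: m=33, d=17, a=4
  k=4: m=35, d=9, a=8
  k=5: m=37, d=1, a=74
d=1 and a=2a₀=74 at k=5, so the next step gives (m, d) = (37, 9) again — its k=1 value — and the period has length 5.

[37; 8, 4, 4, 8, 74]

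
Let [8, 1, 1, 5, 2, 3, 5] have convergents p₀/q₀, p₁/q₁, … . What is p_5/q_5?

Using pₖ = aₖpₖ₋₁ + pₖ₋₂, qₖ = aₖqₖ₋₁ + qₖ₋₂ (with p₋₁=1, p₋₂=0, q₋₁=0, q₋₂=1):
  k=0: a=8, p=8, q=1
  k=1: a=1, p=9, q=1
  k=2: a=1, p=17, q=2
  k=3: a=5, p=94, q=11
  k=4: a=2, p=205, q=24
  k=5: a=3, p=709, q=83

709/83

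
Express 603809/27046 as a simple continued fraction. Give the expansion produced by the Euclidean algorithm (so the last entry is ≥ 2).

603809 = 22*27046 + 8797
27046 = 3*8797 + 655
8797 = 13*655 + 282
655 = 2*282 + 91
282 = 3*91 + 9
91 = 10*9 + 1
9 = 9*1 + 0  (stop)
So 603809/27046 = [22; 3, 13, 2, 3, 10, 9].

[22; 3, 13, 2, 3, 10, 9]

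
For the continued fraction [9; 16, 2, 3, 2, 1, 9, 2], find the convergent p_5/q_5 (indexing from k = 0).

3425/378

Using pₖ = aₖpₖ₋₁ + pₖ₋₂, qₖ = aₖqₖ₋₁ + qₖ₋₂ (with p₋₁=1, p₋₂=0, q₋₁=0, q₋₂=1):
  k=0: a=9, p=9, q=1
  k=1: a=16, p=145, q=16
  k=2: a=2, p=299, q=33
  k=3: a=3, p=1042, q=115
  k=4: a=2, p=2383, q=263
  k=5: a=1, p=3425, q=378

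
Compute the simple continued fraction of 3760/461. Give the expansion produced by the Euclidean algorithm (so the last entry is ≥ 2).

[8; 6, 2, 2, 14]

3760 = 8×461 + 72
461 = 6×72 + 29
72 = 2×29 + 14
29 = 2×14 + 1
14 = 14×1 + 0  (stop)
So 3760/461 = [8; 6, 2, 2, 14].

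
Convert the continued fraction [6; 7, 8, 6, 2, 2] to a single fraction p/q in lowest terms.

Using pₖ = aₖpₖ₋₁ + pₖ₋₂ and qₖ = aₖqₖ₋₁ + qₖ₋₂:
  k=0: a=6, p=6, q=1
  k=1: a=7, p=43, q=7
  k=2: a=8, p=350, q=57
  k=3: a=6, p=2143, q=349
  k=4: a=2, p=4636, q=755
  k=5: a=2, p=11415, q=1859

11415/1859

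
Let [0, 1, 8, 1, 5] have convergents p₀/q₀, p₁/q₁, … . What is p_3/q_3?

Using pₖ = aₖpₖ₋₁ + pₖ₋₂, qₖ = aₖqₖ₋₁ + qₖ₋₂ (with p₋₁=1, p₋₂=0, q₋₁=0, q₋₂=1):
  k=0: a=0, p=0, q=1
  k=1: a=1, p=1, q=1
  k=2: a=8, p=8, q=9
  k=3: a=1, p=9, q=10

9/10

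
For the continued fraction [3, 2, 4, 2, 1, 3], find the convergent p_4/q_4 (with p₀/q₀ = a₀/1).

Using pₖ = aₖpₖ₋₁ + pₖ₋₂, qₖ = aₖqₖ₋₁ + qₖ₋₂ (with p₋₁=1, p₋₂=0, q₋₁=0, q₋₂=1):
  k=0: a=3, p=3, q=1
  k=1: a=2, p=7, q=2
  k=2: a=4, p=31, q=9
  k=3: a=2, p=69, q=20
  k=4: a=1, p=100, q=29

100/29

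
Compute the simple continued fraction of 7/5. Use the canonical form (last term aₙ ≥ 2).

[1; 2, 2]

7 = 1*5 + 2
5 = 2*2 + 1
2 = 2*1 + 0  (stop)
So 7/5 = [1; 2, 2].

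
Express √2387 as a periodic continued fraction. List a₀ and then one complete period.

a₀ = ⌊√2387⌋ = 48.
With m₀=0, d₀=1 and mₖ₊₁ = dₖaₖ − mₖ, dₖ₊₁ = (n − mₖ₊₁²)/dₖ, aₖ₊₁ = ⌊(a₀+mₖ₊₁)/dₖ₊₁⌋:
  k=1: m=48, d=83, a=1
  k=2: m=35, d=14, a=5
  k=3: m=35, d=83, a=1
  k=4: m=48, d=1, a=96
d=1 and a=2a₀=96 at k=4, so the next step gives (m, d) = (48, 83) again — its k=1 value — and the period has length 4.

[48; 1, 5, 1, 96]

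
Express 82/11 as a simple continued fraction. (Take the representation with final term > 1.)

82 = 7·11 + 5
11 = 2·5 + 1
5 = 5·1 + 0  (stop)
So 82/11 = [7; 2, 5].

[7; 2, 5]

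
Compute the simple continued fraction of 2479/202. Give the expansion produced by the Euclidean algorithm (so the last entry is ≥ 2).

[12; 3, 1, 2, 18]

2479 = 12*202 + 55
202 = 3*55 + 37
55 = 1*37 + 18
37 = 2*18 + 1
18 = 18*1 + 0  (stop)
So 2479/202 = [12; 3, 1, 2, 18].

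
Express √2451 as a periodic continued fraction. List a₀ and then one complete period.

a₀ = ⌊√2451⌋ = 49.
With m₀=0, d₀=1 and mₖ₊₁ = dₖaₖ − mₖ, dₖ₊₁ = (n − mₖ₊₁²)/dₖ, aₖ₊₁ = ⌊(a₀+mₖ₊₁)/dₖ₊₁⌋:
  k=1: m=49, d=50, a=1
  k=2: m=1, d=49, a=1
  k=3: m=48, d=3, a=32
  k=4: m=48, d=49, a=1
  k=5: m=1, d=50, a=1
  k=6: m=49, d=1, a=98
d=1 and a=2a₀=98 at k=6, so the next step gives (m, d) = (49, 50) again — its k=1 value — and the period has length 6.

[49; 1, 1, 32, 1, 1, 98]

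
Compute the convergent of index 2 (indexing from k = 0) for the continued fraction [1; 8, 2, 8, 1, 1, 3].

19/17

Using pₖ = aₖpₖ₋₁ + pₖ₋₂, qₖ = aₖqₖ₋₁ + qₖ₋₂ (with p₋₁=1, p₋₂=0, q₋₁=0, q₋₂=1):
  k=0: a=1, p=1, q=1
  k=1: a=8, p=9, q=8
  k=2: a=2, p=19, q=17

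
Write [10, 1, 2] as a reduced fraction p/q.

Fold from the inside: start with 2/1.
  1 + 1/2 = 3/2
  10 + 2/3 = 32/3

32/3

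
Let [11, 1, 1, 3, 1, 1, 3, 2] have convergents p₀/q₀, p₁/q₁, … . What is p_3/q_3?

Using pₖ = aₖpₖ₋₁ + pₖ₋₂, qₖ = aₖqₖ₋₁ + qₖ₋₂ (with p₋₁=1, p₋₂=0, q₋₁=0, q₋₂=1):
  k=0: a=11, p=11, q=1
  k=1: a=1, p=12, q=1
  k=2: a=1, p=23, q=2
  k=3: a=3, p=81, q=7

81/7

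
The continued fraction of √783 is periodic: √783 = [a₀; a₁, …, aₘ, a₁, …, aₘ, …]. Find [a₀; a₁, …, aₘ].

a₀ = ⌊√783⌋ = 27.

[27; 1, 54]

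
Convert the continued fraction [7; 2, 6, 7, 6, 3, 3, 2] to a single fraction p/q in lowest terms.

102861/13784

Using pₖ = aₖpₖ₋₁ + pₖ₋₂ and qₖ = aₖqₖ₋₁ + qₖ₋₂:
  k=0: a=7, p=7, q=1
  k=1: a=2, p=15, q=2
  k=2: a=6, p=97, q=13
  k=3: a=7, p=694, q=93
  k=4: a=6, p=4261, q=571
  k=5: a=3, p=13477, q=1806
  k=6: a=3, p=44692, q=5989
  k=7: a=2, p=102861, q=13784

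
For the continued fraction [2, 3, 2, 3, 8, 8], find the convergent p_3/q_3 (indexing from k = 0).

55/24

Using pₖ = aₖpₖ₋₁ + pₖ₋₂, qₖ = aₖqₖ₋₁ + qₖ₋₂ (with p₋₁=1, p₋₂=0, q₋₁=0, q₋₂=1):
  k=0: a=2, p=2, q=1
  k=1: a=3, p=7, q=3
  k=2: a=2, p=16, q=7
  k=3: a=3, p=55, q=24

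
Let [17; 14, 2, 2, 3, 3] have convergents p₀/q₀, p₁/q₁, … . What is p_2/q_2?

495/29

Using pₖ = aₖpₖ₋₁ + pₖ₋₂, qₖ = aₖqₖ₋₁ + qₖ₋₂ (with p₋₁=1, p₋₂=0, q₋₁=0, q₋₂=1):
  k=0: a=17, p=17, q=1
  k=1: a=14, p=239, q=14
  k=2: a=2, p=495, q=29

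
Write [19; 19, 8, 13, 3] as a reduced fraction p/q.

117686/6177

Fold from the inside: start with 3/1.
  13 + 1/3 = 40/3
  8 + 3/40 = 323/40
  19 + 40/323 = 6177/323
  19 + 323/6177 = 117686/6177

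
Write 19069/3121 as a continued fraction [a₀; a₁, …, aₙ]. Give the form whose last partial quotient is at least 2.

19069 = 6·3121 + 343
3121 = 9·343 + 34
343 = 10·34 + 3
34 = 11·3 + 1
3 = 3·1 + 0  (stop)
So 19069/3121 = [6; 9, 10, 11, 3].

[6; 9, 10, 11, 3]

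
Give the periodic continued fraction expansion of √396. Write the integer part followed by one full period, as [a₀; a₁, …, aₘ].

[19; 1, 8, 1, 38]

a₀ = ⌊√396⌋ = 19.
With m₀=0, d₀=1 and mₖ₊₁ = dₖaₖ − mₖ, dₖ₊₁ = (n − mₖ₊₁²)/dₖ, aₖ₊₁ = ⌊(a₀+mₖ₊₁)/dₖ₊₁⌋:
  k=1: m=19, d=35, a=1
  k=2: m=16, d=4, a=8
  k=3: m=16, d=35, a=1
  k=4: m=19, d=1, a=38
d=1 and a=2a₀=38 at k=4, so the next step gives (m, d) = (19, 35) again — its k=1 value — and the period has length 4.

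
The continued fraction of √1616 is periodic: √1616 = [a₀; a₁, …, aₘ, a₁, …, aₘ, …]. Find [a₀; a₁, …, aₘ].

[40; 5, 80]

a₀ = ⌊√1616⌋ = 40.
With m₀=0, d₀=1 and mₖ₊₁ = dₖaₖ − mₖ, dₖ₊₁ = (n − mₖ₊₁²)/dₖ, aₖ₊₁ = ⌊(a₀+mₖ₊₁)/dₖ₊₁⌋:
  k=1: m=40, d=16, a=5
  k=2: m=40, d=1, a=80
d=1 and a=2a₀=80 at k=2, so the next step gives (m, d) = (40, 16) again — its k=1 value — and the period has length 2.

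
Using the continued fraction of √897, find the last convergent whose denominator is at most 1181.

35311/1179

√897 = [29; 1, 18, 1, 58, …] (period length 4).
Convergents:
  p_0/q_0 = 29/1
  p_1/q_1 = 30/1
  p_2/q_2 = 569/19
  p_3/q_3 = 599/20
  p_4/q_4 = 35311/1179
  p_5/q_5 = 35910/1199
q_4 = 1179 ≤ 1181 < 1199 = q_5, so the answer is 35311/1179.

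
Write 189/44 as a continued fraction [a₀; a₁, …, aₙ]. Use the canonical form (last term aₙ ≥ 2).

189 = 4*44 + 13
44 = 3*13 + 5
13 = 2*5 + 3
5 = 1*3 + 2
3 = 1*2 + 1
2 = 2*1 + 0  (stop)
So 189/44 = [4; 3, 2, 1, 1, 2].

[4; 3, 2, 1, 1, 2]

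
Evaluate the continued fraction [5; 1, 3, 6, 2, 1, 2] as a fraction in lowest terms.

1221/212

Using pₖ = aₖpₖ₋₁ + pₖ₋₂ and qₖ = aₖqₖ₋₁ + qₖ₋₂:
  k=0: a=5, p=5, q=1
  k=1: a=1, p=6, q=1
  k=2: a=3, p=23, q=4
  k=3: a=6, p=144, q=25
  k=4: a=2, p=311, q=54
  k=5: a=1, p=455, q=79
  k=6: a=2, p=1221, q=212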